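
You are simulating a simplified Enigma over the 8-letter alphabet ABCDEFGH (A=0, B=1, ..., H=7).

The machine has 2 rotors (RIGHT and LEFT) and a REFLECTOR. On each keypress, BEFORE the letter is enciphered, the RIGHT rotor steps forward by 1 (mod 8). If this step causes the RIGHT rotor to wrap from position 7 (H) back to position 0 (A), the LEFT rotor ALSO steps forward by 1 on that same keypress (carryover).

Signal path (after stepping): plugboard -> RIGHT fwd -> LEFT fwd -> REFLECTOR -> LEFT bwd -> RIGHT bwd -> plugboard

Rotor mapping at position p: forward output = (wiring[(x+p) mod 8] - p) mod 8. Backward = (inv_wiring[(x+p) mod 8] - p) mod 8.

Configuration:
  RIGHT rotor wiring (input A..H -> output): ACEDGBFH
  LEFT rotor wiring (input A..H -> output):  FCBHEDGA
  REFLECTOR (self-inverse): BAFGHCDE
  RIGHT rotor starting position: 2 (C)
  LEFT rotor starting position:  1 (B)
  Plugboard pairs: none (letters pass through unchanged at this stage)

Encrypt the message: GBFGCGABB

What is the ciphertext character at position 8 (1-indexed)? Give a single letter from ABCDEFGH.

Char 1 ('G'): step: R->3, L=1; G->plug->G->R->H->L->E->refl->H->L'->G->R'->C->plug->C
Char 2 ('B'): step: R->4, L=1; B->plug->B->R->F->L->F->refl->C->L'->E->R'->E->plug->E
Char 3 ('F'): step: R->5, L=1; F->plug->F->R->H->L->E->refl->H->L'->G->R'->G->plug->G
Char 4 ('G'): step: R->6, L=1; G->plug->G->R->A->L->B->refl->A->L'->B->R'->B->plug->B
Char 5 ('C'): step: R->7, L=1; C->plug->C->R->D->L->D->refl->G->L'->C->R'->G->plug->G
Char 6 ('G'): step: R->0, L->2 (L advanced); G->plug->G->R->F->L->G->refl->D->L'->G->R'->E->plug->E
Char 7 ('A'): step: R->1, L=2; A->plug->A->R->B->L->F->refl->C->L'->C->R'->C->plug->C
Char 8 ('B'): step: R->2, L=2; B->plug->B->R->B->L->F->refl->C->L'->C->R'->A->plug->A

A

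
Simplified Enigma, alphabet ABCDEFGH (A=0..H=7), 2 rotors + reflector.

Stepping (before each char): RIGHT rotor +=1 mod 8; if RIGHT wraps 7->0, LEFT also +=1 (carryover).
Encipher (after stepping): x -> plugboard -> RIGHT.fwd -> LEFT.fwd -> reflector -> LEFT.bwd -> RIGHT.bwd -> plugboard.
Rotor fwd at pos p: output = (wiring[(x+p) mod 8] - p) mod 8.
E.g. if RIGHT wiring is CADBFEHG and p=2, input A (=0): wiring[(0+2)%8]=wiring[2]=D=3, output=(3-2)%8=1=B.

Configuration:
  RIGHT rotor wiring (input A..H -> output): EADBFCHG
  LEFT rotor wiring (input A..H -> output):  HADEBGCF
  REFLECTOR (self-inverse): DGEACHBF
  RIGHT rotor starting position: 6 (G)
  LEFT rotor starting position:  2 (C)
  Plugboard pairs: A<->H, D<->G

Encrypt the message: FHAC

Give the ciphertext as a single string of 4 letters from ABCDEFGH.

Char 1 ('F'): step: R->7, L=2; F->plug->F->R->G->L->F->refl->H->L'->C->R'->E->plug->E
Char 2 ('H'): step: R->0, L->3 (L advanced); H->plug->A->R->E->L->C->refl->E->L'->F->R'->E->plug->E
Char 3 ('A'): step: R->1, L=3; A->plug->H->R->D->L->H->refl->F->L'->G->R'->F->plug->F
Char 4 ('C'): step: R->2, L=3; C->plug->C->R->D->L->H->refl->F->L'->G->R'->H->plug->A

Answer: EEFA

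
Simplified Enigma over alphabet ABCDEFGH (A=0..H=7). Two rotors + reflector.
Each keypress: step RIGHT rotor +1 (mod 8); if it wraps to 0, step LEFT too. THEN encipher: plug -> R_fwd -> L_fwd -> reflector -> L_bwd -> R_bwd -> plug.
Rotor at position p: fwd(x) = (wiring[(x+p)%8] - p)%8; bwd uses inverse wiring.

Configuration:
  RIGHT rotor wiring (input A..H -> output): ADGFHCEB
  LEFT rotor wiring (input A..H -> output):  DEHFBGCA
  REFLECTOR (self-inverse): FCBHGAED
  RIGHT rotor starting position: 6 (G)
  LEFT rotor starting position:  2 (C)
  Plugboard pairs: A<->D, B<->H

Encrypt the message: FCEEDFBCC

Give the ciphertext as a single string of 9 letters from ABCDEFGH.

Answer: CDBHBBAHB

Derivation:
Char 1 ('F'): step: R->7, L=2; F->plug->F->R->A->L->F->refl->A->L'->E->R'->C->plug->C
Char 2 ('C'): step: R->0, L->3 (L advanced); C->plug->C->R->G->L->B->refl->C->L'->A->R'->A->plug->D
Char 3 ('E'): step: R->1, L=3; E->plug->E->R->B->L->G->refl->E->L'->H->R'->H->plug->B
Char 4 ('E'): step: R->2, L=3; E->plug->E->R->C->L->D->refl->H->L'->D->R'->B->plug->H
Char 5 ('D'): step: R->3, L=3; D->plug->A->R->C->L->D->refl->H->L'->D->R'->H->plug->B
Char 6 ('F'): step: R->4, L=3; F->plug->F->R->H->L->E->refl->G->L'->B->R'->H->plug->B
Char 7 ('B'): step: R->5, L=3; B->plug->H->R->C->L->D->refl->H->L'->D->R'->D->plug->A
Char 8 ('C'): step: R->6, L=3; C->plug->C->R->C->L->D->refl->H->L'->D->R'->B->plug->H
Char 9 ('C'): step: R->7, L=3; C->plug->C->R->E->L->F->refl->A->L'->F->R'->H->plug->B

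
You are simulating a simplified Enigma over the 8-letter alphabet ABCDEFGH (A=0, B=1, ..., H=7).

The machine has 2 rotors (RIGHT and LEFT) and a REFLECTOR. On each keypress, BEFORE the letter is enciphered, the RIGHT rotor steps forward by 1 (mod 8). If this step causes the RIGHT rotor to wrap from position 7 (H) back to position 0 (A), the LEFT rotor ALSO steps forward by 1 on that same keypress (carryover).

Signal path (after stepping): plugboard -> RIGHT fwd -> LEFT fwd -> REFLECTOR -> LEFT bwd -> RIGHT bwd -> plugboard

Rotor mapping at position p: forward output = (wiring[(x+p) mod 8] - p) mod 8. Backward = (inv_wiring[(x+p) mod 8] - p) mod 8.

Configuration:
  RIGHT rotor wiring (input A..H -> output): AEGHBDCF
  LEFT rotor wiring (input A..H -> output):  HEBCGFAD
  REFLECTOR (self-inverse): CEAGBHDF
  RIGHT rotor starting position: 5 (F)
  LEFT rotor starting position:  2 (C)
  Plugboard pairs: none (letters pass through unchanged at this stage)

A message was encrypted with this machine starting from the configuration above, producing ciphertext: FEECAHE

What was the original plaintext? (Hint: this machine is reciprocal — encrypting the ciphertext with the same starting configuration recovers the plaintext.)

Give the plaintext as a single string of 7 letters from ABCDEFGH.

Answer: BADBHCG

Derivation:
Char 1 ('F'): step: R->6, L=2; F->plug->F->R->B->L->A->refl->C->L'->H->R'->B->plug->B
Char 2 ('E'): step: R->7, L=2; E->plug->E->R->A->L->H->refl->F->L'->G->R'->A->plug->A
Char 3 ('E'): step: R->0, L->3 (L advanced); E->plug->E->R->B->L->D->refl->G->L'->H->R'->D->plug->D
Char 4 ('C'): step: R->1, L=3; C->plug->C->R->G->L->B->refl->E->L'->F->R'->B->plug->B
Char 5 ('A'): step: R->2, L=3; A->plug->A->R->E->L->A->refl->C->L'->C->R'->H->plug->H
Char 6 ('H'): step: R->3, L=3; H->plug->H->R->D->L->F->refl->H->L'->A->R'->C->plug->C
Char 7 ('E'): step: R->4, L=3; E->plug->E->R->E->L->A->refl->C->L'->C->R'->G->plug->G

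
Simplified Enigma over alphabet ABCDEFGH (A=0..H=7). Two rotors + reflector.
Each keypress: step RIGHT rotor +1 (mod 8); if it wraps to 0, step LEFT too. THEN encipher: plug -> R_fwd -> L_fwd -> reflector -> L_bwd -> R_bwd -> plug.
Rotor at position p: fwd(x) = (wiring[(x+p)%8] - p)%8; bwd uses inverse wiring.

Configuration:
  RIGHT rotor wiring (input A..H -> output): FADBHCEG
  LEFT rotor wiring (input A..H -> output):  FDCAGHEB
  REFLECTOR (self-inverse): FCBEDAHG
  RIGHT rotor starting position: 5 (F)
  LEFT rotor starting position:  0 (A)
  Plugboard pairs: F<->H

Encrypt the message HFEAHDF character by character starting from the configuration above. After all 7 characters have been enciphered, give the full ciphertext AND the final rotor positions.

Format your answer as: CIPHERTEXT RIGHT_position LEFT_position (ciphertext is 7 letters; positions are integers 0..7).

Char 1 ('H'): step: R->6, L=0; H->plug->F->R->D->L->A->refl->F->L'->A->R'->B->plug->B
Char 2 ('F'): step: R->7, L=0; F->plug->H->R->F->L->H->refl->G->L'->E->R'->D->plug->D
Char 3 ('E'): step: R->0, L->1 (L advanced); E->plug->E->R->H->L->E->refl->D->L'->F->R'->A->plug->A
Char 4 ('A'): step: R->1, L=1; A->plug->A->R->H->L->E->refl->D->L'->F->R'->G->plug->G
Char 5 ('H'): step: R->2, L=1; H->plug->F->R->E->L->G->refl->H->L'->C->R'->E->plug->E
Char 6 ('D'): step: R->3, L=1; D->plug->D->R->B->L->B->refl->C->L'->A->R'->H->plug->F
Char 7 ('F'): step: R->4, L=1; F->plug->H->R->F->L->D->refl->E->L'->H->R'->G->plug->G
Final: ciphertext=BDAGEFG, RIGHT=4, LEFT=1

Answer: BDAGEFG 4 1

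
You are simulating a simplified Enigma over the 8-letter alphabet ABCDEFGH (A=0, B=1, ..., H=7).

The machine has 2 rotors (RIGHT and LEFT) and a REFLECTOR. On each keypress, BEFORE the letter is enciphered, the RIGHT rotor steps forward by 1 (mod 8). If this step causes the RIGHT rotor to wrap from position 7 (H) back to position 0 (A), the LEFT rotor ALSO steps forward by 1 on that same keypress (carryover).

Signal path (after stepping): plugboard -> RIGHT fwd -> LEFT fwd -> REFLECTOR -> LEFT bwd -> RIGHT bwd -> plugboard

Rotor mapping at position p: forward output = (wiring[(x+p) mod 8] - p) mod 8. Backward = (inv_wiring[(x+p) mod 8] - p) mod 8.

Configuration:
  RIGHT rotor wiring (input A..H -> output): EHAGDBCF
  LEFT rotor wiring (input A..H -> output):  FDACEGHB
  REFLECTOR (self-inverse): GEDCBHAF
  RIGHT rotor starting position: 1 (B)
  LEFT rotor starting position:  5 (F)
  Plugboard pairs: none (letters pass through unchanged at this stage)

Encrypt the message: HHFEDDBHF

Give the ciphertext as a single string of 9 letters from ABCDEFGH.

Char 1 ('H'): step: R->2, L=5; H->plug->H->R->F->L->D->refl->C->L'->B->R'->C->plug->C
Char 2 ('H'): step: R->3, L=5; H->plug->H->R->F->L->D->refl->C->L'->B->R'->F->plug->F
Char 3 ('F'): step: R->4, L=5; F->plug->F->R->D->L->A->refl->G->L'->E->R'->G->plug->G
Char 4 ('E'): step: R->5, L=5; E->plug->E->R->C->L->E->refl->B->L'->A->R'->C->plug->C
Char 5 ('D'): step: R->6, L=5; D->plug->D->R->B->L->C->refl->D->L'->F->R'->G->plug->G
Char 6 ('D'): step: R->7, L=5; D->plug->D->R->B->L->C->refl->D->L'->F->R'->B->plug->B
Char 7 ('B'): step: R->0, L->6 (L advanced); B->plug->B->R->H->L->A->refl->G->L'->G->R'->D->plug->D
Char 8 ('H'): step: R->1, L=6; H->plug->H->R->D->L->F->refl->H->L'->C->R'->D->plug->D
Char 9 ('F'): step: R->2, L=6; F->plug->F->R->D->L->F->refl->H->L'->C->R'->G->plug->G

Answer: CFGCGBDDG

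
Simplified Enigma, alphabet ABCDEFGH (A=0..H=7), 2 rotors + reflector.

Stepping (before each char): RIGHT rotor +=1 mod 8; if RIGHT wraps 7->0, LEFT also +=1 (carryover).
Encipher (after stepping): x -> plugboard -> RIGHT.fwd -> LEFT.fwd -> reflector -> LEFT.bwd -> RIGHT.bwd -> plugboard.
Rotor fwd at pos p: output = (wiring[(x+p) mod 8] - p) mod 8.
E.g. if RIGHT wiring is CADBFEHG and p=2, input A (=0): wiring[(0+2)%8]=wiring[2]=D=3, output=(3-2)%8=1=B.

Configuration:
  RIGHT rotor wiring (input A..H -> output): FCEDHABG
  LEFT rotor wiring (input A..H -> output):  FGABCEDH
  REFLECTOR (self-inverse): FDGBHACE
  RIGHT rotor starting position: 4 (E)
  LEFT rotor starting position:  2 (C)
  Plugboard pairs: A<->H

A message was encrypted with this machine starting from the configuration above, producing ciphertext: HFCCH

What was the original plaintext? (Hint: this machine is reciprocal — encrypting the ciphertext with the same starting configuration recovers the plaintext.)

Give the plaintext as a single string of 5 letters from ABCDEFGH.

Answer: DAFGA

Derivation:
Char 1 ('H'): step: R->5, L=2; H->plug->A->R->D->L->C->refl->G->L'->A->R'->D->plug->D
Char 2 ('F'): step: R->6, L=2; F->plug->F->R->F->L->F->refl->A->L'->C->R'->H->plug->A
Char 3 ('C'): step: R->7, L=2; C->plug->C->R->D->L->C->refl->G->L'->A->R'->F->plug->F
Char 4 ('C'): step: R->0, L->3 (L advanced); C->plug->C->R->E->L->E->refl->H->L'->B->R'->G->plug->G
Char 5 ('H'): step: R->1, L=3; H->plug->A->R->B->L->H->refl->E->L'->E->R'->H->plug->A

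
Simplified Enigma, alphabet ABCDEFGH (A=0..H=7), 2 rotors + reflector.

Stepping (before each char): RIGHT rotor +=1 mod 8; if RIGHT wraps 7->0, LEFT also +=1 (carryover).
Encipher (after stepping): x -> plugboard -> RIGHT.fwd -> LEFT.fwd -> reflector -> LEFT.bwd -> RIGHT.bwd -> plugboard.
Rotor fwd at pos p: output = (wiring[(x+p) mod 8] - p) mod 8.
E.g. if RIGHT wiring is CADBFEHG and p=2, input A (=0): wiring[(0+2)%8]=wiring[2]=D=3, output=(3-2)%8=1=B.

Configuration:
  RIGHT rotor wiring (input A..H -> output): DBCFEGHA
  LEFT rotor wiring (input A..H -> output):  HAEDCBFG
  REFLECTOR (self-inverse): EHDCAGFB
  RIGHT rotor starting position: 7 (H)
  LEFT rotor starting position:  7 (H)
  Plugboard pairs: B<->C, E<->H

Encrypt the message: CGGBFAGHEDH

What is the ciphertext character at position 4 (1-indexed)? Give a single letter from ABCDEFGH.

Char 1 ('C'): step: R->0, L->0 (L advanced); C->plug->B->R->B->L->A->refl->E->L'->C->R'->C->plug->B
Char 2 ('G'): step: R->1, L=0; G->plug->G->R->H->L->G->refl->F->L'->G->R'->F->plug->F
Char 3 ('G'): step: R->2, L=0; G->plug->G->R->B->L->A->refl->E->L'->C->R'->C->plug->B
Char 4 ('B'): step: R->3, L=0; B->plug->C->R->D->L->D->refl->C->L'->E->R'->D->plug->D

D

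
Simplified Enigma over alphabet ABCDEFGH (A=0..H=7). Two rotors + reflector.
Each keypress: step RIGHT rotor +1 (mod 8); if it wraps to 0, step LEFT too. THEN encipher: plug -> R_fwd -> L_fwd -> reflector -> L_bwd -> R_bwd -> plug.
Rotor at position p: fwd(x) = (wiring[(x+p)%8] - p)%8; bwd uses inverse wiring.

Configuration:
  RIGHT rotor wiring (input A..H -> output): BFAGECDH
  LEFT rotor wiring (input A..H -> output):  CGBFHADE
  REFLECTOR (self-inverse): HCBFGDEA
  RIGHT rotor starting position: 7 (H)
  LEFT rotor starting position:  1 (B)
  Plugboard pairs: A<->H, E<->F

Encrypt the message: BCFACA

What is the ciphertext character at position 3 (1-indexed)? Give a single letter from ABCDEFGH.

Char 1 ('B'): step: R->0, L->2 (L advanced); B->plug->B->R->F->L->C->refl->B->L'->E->R'->E->plug->F
Char 2 ('C'): step: R->1, L=2; C->plug->C->R->F->L->C->refl->B->L'->E->R'->A->plug->H
Char 3 ('F'): step: R->2, L=2; F->plug->E->R->B->L->D->refl->F->L'->C->R'->C->plug->C

C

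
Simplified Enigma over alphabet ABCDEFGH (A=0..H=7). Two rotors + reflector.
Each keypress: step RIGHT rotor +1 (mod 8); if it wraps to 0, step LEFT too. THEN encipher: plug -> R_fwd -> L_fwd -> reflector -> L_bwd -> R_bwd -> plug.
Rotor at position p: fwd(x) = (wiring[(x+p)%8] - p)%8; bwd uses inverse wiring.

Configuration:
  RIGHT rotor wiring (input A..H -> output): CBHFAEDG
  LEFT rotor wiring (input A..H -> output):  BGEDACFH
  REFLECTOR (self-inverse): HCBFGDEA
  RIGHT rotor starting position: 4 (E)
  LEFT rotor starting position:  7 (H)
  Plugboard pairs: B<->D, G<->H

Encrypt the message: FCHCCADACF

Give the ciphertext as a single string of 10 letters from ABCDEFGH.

Answer: HFFFBHBCFC

Derivation:
Char 1 ('F'): step: R->5, L=7; F->plug->F->R->C->L->H->refl->A->L'->A->R'->G->plug->H
Char 2 ('C'): step: R->6, L=7; C->plug->C->R->E->L->E->refl->G->L'->H->R'->F->plug->F
Char 3 ('H'): step: R->7, L=7; H->plug->G->R->F->L->B->refl->C->L'->B->R'->F->plug->F
Char 4 ('C'): step: R->0, L->0 (L advanced); C->plug->C->R->H->L->H->refl->A->L'->E->R'->F->plug->F
Char 5 ('C'): step: R->1, L=0; C->plug->C->R->E->L->A->refl->H->L'->H->R'->D->plug->B
Char 6 ('A'): step: R->2, L=0; A->plug->A->R->F->L->C->refl->B->L'->A->R'->G->plug->H
Char 7 ('D'): step: R->3, L=0; D->plug->B->R->F->L->C->refl->B->L'->A->R'->D->plug->B
Char 8 ('A'): step: R->4, L=0; A->plug->A->R->E->L->A->refl->H->L'->H->R'->C->plug->C
Char 9 ('C'): step: R->5, L=0; C->plug->C->R->B->L->G->refl->E->L'->C->R'->F->plug->F
Char 10 ('F'): step: R->6, L=0; F->plug->F->R->H->L->H->refl->A->L'->E->R'->C->plug->C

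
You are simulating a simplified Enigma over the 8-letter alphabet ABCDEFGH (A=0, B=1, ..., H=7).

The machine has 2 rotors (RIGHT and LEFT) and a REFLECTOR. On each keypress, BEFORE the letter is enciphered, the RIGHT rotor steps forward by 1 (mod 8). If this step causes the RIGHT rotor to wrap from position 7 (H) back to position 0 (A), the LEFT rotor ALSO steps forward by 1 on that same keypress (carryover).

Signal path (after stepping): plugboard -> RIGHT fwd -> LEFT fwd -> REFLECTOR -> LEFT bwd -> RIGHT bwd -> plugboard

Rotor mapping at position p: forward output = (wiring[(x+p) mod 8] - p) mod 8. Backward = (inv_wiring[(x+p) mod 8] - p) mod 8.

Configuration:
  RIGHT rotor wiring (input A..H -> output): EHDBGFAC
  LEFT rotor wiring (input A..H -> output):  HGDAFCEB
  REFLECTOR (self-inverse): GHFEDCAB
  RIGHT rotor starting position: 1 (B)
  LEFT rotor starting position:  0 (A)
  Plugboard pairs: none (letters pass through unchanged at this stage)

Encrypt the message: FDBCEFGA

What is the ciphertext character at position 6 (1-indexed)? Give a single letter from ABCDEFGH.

Char 1 ('F'): step: R->2, L=0; F->plug->F->R->A->L->H->refl->B->L'->H->R'->B->plug->B
Char 2 ('D'): step: R->3, L=0; D->plug->D->R->F->L->C->refl->F->L'->E->R'->G->plug->G
Char 3 ('B'): step: R->4, L=0; B->plug->B->R->B->L->G->refl->A->L'->D->R'->F->plug->F
Char 4 ('C'): step: R->5, L=0; C->plug->C->R->F->L->C->refl->F->L'->E->R'->G->plug->G
Char 5 ('E'): step: R->6, L=0; E->plug->E->R->F->L->C->refl->F->L'->E->R'->B->plug->B
Char 6 ('F'): step: R->7, L=0; F->plug->F->R->H->L->B->refl->H->L'->A->R'->C->plug->C

C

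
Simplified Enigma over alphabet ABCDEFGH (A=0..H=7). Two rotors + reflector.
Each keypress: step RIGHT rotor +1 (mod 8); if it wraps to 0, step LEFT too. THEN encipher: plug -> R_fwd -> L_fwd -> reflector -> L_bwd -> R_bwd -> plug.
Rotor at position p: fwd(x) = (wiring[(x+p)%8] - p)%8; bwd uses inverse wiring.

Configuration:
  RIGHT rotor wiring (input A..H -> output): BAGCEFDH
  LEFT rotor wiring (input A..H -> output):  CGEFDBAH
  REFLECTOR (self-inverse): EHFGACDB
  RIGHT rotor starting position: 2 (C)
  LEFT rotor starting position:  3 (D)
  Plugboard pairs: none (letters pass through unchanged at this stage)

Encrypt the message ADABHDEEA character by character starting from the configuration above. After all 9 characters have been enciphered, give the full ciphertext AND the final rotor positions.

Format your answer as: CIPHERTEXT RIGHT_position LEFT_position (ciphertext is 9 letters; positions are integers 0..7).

Char 1 ('A'): step: R->3, L=3; A->plug->A->R->H->L->B->refl->H->L'->F->R'->G->plug->G
Char 2 ('D'): step: R->4, L=3; D->plug->D->R->D->L->F->refl->C->L'->A->R'->A->plug->A
Char 3 ('A'): step: R->5, L=3; A->plug->A->R->A->L->C->refl->F->L'->D->R'->E->plug->E
Char 4 ('B'): step: R->6, L=3; B->plug->B->R->B->L->A->refl->E->L'->E->R'->F->plug->F
Char 5 ('H'): step: R->7, L=3; H->plug->H->R->E->L->E->refl->A->L'->B->R'->C->plug->C
Char 6 ('D'): step: R->0, L->4 (L advanced); D->plug->D->R->C->L->E->refl->A->L'->G->R'->C->plug->C
Char 7 ('E'): step: R->1, L=4; E->plug->E->R->E->L->G->refl->D->L'->D->R'->D->plug->D
Char 8 ('E'): step: R->2, L=4; E->plug->E->R->B->L->F->refl->C->L'->F->R'->F->plug->F
Char 9 ('A'): step: R->3, L=4; A->plug->A->R->H->L->B->refl->H->L'->A->R'->D->plug->D
Final: ciphertext=GAEFCCDFD, RIGHT=3, LEFT=4

Answer: GAEFCCDFD 3 4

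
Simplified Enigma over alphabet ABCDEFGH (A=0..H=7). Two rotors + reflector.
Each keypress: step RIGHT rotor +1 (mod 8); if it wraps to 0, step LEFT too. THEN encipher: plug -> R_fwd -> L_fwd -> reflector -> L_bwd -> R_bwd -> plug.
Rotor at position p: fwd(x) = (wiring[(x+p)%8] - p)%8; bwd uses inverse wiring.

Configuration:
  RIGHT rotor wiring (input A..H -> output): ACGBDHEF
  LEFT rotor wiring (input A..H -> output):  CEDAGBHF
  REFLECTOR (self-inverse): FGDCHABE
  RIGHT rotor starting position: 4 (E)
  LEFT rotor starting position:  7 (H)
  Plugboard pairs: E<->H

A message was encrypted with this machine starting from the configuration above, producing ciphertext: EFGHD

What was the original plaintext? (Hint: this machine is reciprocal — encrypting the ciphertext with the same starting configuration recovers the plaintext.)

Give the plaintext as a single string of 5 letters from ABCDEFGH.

Answer: FGFFC

Derivation:
Char 1 ('E'): step: R->5, L=7; E->plug->H->R->G->L->C->refl->D->L'->B->R'->F->plug->F
Char 2 ('F'): step: R->6, L=7; F->plug->F->R->D->L->E->refl->H->L'->F->R'->G->plug->G
Char 3 ('G'): step: R->7, L=7; G->plug->G->R->A->L->G->refl->B->L'->E->R'->F->plug->F
Char 4 ('H'): step: R->0, L->0 (L advanced); H->plug->E->R->D->L->A->refl->F->L'->H->R'->F->plug->F
Char 5 ('D'): step: R->1, L=0; D->plug->D->R->C->L->D->refl->C->L'->A->R'->C->plug->C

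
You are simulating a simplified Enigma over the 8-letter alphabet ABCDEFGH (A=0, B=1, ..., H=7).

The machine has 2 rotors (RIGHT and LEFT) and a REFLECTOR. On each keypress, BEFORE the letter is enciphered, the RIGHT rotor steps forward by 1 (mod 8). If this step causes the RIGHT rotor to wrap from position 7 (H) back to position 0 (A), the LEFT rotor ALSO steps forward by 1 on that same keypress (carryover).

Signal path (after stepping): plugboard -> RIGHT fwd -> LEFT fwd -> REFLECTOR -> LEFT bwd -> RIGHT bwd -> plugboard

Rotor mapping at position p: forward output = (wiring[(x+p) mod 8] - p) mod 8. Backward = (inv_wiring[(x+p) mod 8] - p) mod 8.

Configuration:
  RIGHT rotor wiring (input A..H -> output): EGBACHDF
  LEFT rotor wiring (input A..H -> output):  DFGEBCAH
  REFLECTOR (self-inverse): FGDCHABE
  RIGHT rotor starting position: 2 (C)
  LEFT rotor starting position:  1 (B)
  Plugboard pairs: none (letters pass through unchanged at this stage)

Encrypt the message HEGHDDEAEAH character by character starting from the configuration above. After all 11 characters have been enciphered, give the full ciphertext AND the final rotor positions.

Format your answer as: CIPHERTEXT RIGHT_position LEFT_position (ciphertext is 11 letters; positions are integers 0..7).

Char 1 ('H'): step: R->3, L=1; H->plug->H->R->G->L->G->refl->B->L'->E->R'->C->plug->C
Char 2 ('E'): step: R->4, L=1; E->plug->E->R->A->L->E->refl->H->L'->F->R'->G->plug->G
Char 3 ('G'): step: R->5, L=1; G->plug->G->R->D->L->A->refl->F->L'->B->R'->E->plug->E
Char 4 ('H'): step: R->6, L=1; H->plug->H->R->B->L->F->refl->A->L'->D->R'->E->plug->E
Char 5 ('D'): step: R->7, L=1; D->plug->D->R->C->L->D->refl->C->L'->H->R'->C->plug->C
Char 6 ('D'): step: R->0, L->2 (L advanced); D->plug->D->R->A->L->E->refl->H->L'->C->R'->E->plug->E
Char 7 ('E'): step: R->1, L=2; E->plug->E->R->G->L->B->refl->G->L'->E->R'->G->plug->G
Char 8 ('A'): step: R->2, L=2; A->plug->A->R->H->L->D->refl->C->L'->B->R'->E->plug->E
Char 9 ('E'): step: R->3, L=2; E->plug->E->R->C->L->H->refl->E->L'->A->R'->D->plug->D
Char 10 ('A'): step: R->4, L=2; A->plug->A->R->G->L->B->refl->G->L'->E->R'->H->plug->H
Char 11 ('H'): step: R->5, L=2; H->plug->H->R->F->L->F->refl->A->L'->D->R'->G->plug->G
Final: ciphertext=CGEECEGEDHG, RIGHT=5, LEFT=2

Answer: CGEECEGEDHG 5 2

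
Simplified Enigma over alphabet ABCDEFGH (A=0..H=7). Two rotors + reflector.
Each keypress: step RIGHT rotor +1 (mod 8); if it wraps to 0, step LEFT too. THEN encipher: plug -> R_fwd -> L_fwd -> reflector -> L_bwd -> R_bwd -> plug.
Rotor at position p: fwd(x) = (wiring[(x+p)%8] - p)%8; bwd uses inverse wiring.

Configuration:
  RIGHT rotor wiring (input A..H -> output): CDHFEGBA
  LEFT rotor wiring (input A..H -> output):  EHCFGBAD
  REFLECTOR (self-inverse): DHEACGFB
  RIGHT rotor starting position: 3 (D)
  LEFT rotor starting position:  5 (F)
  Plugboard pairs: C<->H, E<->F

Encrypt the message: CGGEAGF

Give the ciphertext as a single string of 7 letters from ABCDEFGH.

Char 1 ('C'): step: R->4, L=5; C->plug->H->R->B->L->D->refl->A->L'->G->R'->E->plug->F
Char 2 ('G'): step: R->5, L=5; G->plug->G->R->A->L->E->refl->C->L'->E->R'->B->plug->B
Char 3 ('G'): step: R->6, L=5; G->plug->G->R->G->L->A->refl->D->L'->B->R'->E->plug->F
Char 4 ('E'): step: R->7, L=5; E->plug->F->R->F->L->F->refl->G->L'->C->R'->H->plug->C
Char 5 ('A'): step: R->0, L->6 (L advanced); A->plug->A->R->C->L->G->refl->F->L'->B->R'->G->plug->G
Char 6 ('G'): step: R->1, L=6; G->plug->G->R->H->L->D->refl->A->L'->G->R'->B->plug->B
Char 7 ('F'): step: R->2, L=6; F->plug->E->R->H->L->D->refl->A->L'->G->R'->F->plug->E

Answer: FBFCGBE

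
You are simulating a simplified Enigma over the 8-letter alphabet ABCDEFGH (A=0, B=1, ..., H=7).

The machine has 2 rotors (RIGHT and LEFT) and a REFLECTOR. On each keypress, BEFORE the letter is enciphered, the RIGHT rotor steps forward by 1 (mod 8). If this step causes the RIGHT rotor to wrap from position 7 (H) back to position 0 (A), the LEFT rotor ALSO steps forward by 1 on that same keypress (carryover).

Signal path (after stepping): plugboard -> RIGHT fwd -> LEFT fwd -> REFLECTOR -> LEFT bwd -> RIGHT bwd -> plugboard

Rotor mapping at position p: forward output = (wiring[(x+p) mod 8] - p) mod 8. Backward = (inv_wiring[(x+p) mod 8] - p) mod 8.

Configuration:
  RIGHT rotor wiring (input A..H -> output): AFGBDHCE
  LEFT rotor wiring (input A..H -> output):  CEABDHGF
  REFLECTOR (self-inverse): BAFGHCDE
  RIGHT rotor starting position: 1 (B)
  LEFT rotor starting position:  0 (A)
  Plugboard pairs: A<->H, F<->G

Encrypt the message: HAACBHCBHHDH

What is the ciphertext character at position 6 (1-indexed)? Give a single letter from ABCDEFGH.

Char 1 ('H'): step: R->2, L=0; H->plug->A->R->E->L->D->refl->G->L'->G->R'->G->plug->F
Char 2 ('A'): step: R->3, L=0; A->plug->H->R->D->L->B->refl->A->L'->C->R'->G->plug->F
Char 3 ('A'): step: R->4, L=0; A->plug->H->R->F->L->H->refl->E->L'->B->R'->F->plug->G
Char 4 ('C'): step: R->5, L=0; C->plug->C->R->H->L->F->refl->C->L'->A->R'->E->plug->E
Char 5 ('B'): step: R->6, L=0; B->plug->B->R->G->L->G->refl->D->L'->E->R'->A->plug->H
Char 6 ('H'): step: R->7, L=0; H->plug->A->R->F->L->H->refl->E->L'->B->R'->B->plug->B

B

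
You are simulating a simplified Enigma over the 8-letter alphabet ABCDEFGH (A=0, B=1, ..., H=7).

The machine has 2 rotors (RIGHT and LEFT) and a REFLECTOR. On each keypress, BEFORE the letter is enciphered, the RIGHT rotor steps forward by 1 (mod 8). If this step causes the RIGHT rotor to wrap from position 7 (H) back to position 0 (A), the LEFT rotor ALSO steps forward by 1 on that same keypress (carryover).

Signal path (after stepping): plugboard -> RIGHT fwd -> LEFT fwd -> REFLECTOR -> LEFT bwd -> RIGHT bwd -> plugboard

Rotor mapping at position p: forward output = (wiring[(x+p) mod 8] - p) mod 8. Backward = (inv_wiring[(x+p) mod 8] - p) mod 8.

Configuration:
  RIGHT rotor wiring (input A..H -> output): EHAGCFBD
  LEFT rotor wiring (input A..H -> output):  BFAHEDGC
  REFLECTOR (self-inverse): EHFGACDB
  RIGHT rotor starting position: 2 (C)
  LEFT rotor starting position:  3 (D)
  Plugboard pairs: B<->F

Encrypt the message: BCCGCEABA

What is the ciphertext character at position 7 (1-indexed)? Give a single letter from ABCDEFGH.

Char 1 ('B'): step: R->3, L=3; B->plug->F->R->B->L->B->refl->H->L'->E->R'->G->plug->G
Char 2 ('C'): step: R->4, L=3; C->plug->C->R->F->L->G->refl->D->L'->D->R'->F->plug->B
Char 3 ('C'): step: R->5, L=3; C->plug->C->R->G->L->C->refl->F->L'->H->R'->D->plug->D
Char 4 ('G'): step: R->6, L=3; G->plug->G->R->E->L->H->refl->B->L'->B->R'->D->plug->D
Char 5 ('C'): step: R->7, L=3; C->plug->C->R->A->L->E->refl->A->L'->C->R'->H->plug->H
Char 6 ('E'): step: R->0, L->4 (L advanced); E->plug->E->R->C->L->C->refl->F->L'->E->R'->A->plug->A
Char 7 ('A'): step: R->1, L=4; A->plug->A->R->G->L->E->refl->A->L'->A->R'->F->plug->B

B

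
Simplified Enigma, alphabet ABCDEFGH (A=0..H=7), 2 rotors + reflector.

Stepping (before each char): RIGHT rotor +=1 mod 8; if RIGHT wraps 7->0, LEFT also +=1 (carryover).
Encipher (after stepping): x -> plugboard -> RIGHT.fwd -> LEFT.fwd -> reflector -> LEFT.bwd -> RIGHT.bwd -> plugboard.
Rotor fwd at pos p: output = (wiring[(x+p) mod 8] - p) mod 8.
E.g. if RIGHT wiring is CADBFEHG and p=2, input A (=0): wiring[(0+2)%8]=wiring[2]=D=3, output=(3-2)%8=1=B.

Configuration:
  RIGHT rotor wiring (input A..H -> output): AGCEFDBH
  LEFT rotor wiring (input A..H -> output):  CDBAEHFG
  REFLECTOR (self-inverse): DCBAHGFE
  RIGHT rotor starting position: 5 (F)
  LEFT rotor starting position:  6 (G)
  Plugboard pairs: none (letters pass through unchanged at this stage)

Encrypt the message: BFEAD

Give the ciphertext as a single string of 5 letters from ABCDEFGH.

Char 1 ('B'): step: R->6, L=6; B->plug->B->R->B->L->A->refl->D->L'->E->R'->E->plug->E
Char 2 ('F'): step: R->7, L=6; F->plug->F->R->G->L->G->refl->F->L'->D->R'->D->plug->D
Char 3 ('E'): step: R->0, L->7 (L advanced); E->plug->E->R->F->L->F->refl->G->L'->H->R'->H->plug->H
Char 4 ('A'): step: R->1, L=7; A->plug->A->R->F->L->F->refl->G->L'->H->R'->H->plug->H
Char 5 ('D'): step: R->2, L=7; D->plug->D->R->B->L->D->refl->A->L'->G->R'->G->plug->G

Answer: EDHHG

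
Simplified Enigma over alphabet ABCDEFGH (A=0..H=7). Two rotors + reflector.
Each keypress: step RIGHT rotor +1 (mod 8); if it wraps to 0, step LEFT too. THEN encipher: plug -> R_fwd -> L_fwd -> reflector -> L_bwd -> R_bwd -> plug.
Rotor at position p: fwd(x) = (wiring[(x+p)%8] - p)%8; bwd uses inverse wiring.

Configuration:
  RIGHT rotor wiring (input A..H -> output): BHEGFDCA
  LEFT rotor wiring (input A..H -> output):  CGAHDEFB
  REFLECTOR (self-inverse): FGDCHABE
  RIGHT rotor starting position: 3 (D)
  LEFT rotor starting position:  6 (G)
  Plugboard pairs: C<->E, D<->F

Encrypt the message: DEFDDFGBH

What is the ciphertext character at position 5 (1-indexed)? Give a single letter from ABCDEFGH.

Char 1 ('D'): step: R->4, L=6; D->plug->F->R->D->L->A->refl->F->L'->G->R'->C->plug->E
Char 2 ('E'): step: R->5, L=6; E->plug->C->R->D->L->A->refl->F->L'->G->R'->A->plug->A
Char 3 ('F'): step: R->6, L=6; F->plug->D->R->B->L->D->refl->C->L'->E->R'->A->plug->A
Char 4 ('D'): step: R->7, L=6; D->plug->F->R->G->L->F->refl->A->L'->D->R'->H->plug->H
Char 5 ('D'): step: R->0, L->7 (L advanced); D->plug->F->R->D->L->B->refl->G->L'->H->R'->B->plug->B

B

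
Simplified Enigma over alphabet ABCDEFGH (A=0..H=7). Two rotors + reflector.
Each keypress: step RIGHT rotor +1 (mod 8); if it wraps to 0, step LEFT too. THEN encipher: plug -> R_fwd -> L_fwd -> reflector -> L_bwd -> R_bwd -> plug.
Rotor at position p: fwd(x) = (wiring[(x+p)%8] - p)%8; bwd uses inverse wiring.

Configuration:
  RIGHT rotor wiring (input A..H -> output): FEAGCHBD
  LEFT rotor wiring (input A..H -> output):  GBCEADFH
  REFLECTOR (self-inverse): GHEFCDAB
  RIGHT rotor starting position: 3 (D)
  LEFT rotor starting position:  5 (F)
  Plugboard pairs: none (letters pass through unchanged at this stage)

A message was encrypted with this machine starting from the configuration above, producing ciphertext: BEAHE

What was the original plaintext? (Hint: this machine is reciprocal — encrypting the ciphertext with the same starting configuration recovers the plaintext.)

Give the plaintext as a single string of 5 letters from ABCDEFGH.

Answer: AHDAA

Derivation:
Char 1 ('B'): step: R->4, L=5; B->plug->B->R->D->L->B->refl->H->L'->G->R'->A->plug->A
Char 2 ('E'): step: R->5, L=5; E->plug->E->R->H->L->D->refl->F->L'->F->R'->H->plug->H
Char 3 ('A'): step: R->6, L=5; A->plug->A->R->D->L->B->refl->H->L'->G->R'->D->plug->D
Char 4 ('H'): step: R->7, L=5; H->plug->H->R->C->L->C->refl->E->L'->E->R'->A->plug->A
Char 5 ('E'): step: R->0, L->6 (L advanced); E->plug->E->R->C->L->A->refl->G->L'->F->R'->A->plug->A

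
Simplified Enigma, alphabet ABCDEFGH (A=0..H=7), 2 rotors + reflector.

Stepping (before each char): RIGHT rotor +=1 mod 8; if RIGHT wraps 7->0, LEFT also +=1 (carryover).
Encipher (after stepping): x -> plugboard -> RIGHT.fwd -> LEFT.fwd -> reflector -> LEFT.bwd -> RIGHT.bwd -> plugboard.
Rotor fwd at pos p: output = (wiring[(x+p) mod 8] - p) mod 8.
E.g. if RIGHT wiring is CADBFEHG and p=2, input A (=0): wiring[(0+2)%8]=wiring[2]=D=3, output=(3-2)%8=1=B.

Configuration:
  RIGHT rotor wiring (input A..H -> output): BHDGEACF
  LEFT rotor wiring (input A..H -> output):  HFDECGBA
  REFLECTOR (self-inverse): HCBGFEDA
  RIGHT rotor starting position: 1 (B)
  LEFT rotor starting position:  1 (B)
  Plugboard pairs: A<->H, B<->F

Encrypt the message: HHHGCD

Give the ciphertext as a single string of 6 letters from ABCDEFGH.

Answer: BFFHDC

Derivation:
Char 1 ('H'): step: R->2, L=1; H->plug->A->R->B->L->C->refl->B->L'->D->R'->F->plug->B
Char 2 ('H'): step: R->3, L=1; H->plug->A->R->D->L->B->refl->C->L'->B->R'->B->plug->F
Char 3 ('H'): step: R->4, L=1; H->plug->A->R->A->L->E->refl->F->L'->E->R'->B->plug->F
Char 4 ('G'): step: R->5, L=1; G->plug->G->R->B->L->C->refl->B->L'->D->R'->A->plug->H
Char 5 ('C'): step: R->6, L=1; C->plug->C->R->D->L->B->refl->C->L'->B->R'->D->plug->D
Char 6 ('D'): step: R->7, L=1; D->plug->D->R->E->L->F->refl->E->L'->A->R'->C->plug->C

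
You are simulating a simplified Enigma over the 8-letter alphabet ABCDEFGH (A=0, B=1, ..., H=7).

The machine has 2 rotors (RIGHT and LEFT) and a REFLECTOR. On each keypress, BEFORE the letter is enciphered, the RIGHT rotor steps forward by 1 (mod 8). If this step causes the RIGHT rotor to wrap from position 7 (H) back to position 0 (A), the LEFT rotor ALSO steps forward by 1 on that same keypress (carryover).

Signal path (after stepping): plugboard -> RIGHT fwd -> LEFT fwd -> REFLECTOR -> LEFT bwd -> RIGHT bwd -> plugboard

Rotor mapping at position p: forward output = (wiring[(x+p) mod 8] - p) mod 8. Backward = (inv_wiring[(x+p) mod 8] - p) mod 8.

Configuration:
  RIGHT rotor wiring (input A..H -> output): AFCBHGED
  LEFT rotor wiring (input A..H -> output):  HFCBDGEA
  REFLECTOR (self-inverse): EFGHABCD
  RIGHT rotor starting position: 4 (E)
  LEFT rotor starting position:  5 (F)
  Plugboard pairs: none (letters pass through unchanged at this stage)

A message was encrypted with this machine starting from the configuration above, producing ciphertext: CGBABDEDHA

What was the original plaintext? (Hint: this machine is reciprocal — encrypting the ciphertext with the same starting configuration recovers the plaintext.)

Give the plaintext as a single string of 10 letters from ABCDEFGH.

Char 1 ('C'): step: R->5, L=5; C->plug->C->R->G->L->E->refl->A->L'->E->R'->G->plug->G
Char 2 ('G'): step: R->6, L=5; G->plug->G->R->B->L->H->refl->D->L'->C->R'->C->plug->C
Char 3 ('B'): step: R->7, L=5; B->plug->B->R->B->L->H->refl->D->L'->C->R'->E->plug->E
Char 4 ('A'): step: R->0, L->6 (L advanced); A->plug->A->R->A->L->G->refl->C->L'->B->R'->D->plug->D
Char 5 ('B'): step: R->1, L=6; B->plug->B->R->B->L->C->refl->G->L'->A->R'->C->plug->C
Char 6 ('D'): step: R->2, L=6; D->plug->D->R->E->L->E->refl->A->L'->H->R'->B->plug->B
Char 7 ('E'): step: R->3, L=6; E->plug->E->R->A->L->G->refl->C->L'->B->R'->D->plug->D
Char 8 ('D'): step: R->4, L=6; D->plug->D->R->H->L->A->refl->E->L'->E->R'->E->plug->E
Char 9 ('H'): step: R->5, L=6; H->plug->H->R->C->L->B->refl->F->L'->G->R'->C->plug->C
Char 10 ('A'): step: R->6, L=6; A->plug->A->R->G->L->F->refl->B->L'->C->R'->C->plug->C

Answer: GCEDCBDECC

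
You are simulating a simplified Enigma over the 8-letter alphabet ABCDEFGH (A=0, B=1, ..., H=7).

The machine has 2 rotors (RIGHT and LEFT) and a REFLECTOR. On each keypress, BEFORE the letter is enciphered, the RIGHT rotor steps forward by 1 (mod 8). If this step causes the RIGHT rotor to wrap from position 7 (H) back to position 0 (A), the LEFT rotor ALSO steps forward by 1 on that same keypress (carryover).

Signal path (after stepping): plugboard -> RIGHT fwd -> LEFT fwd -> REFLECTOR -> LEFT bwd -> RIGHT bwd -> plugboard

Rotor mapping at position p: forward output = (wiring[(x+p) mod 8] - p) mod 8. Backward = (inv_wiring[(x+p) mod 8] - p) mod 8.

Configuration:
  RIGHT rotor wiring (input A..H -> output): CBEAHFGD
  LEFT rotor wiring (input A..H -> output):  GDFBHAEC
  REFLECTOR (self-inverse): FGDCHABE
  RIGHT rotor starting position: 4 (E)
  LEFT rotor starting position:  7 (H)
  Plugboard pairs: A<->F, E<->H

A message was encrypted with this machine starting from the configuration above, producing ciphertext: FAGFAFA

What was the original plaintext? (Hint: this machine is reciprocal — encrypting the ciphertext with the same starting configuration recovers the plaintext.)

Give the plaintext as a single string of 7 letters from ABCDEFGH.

Answer: HGBAGCE

Derivation:
Char 1 ('F'): step: R->5, L=7; F->plug->A->R->A->L->D->refl->C->L'->E->R'->E->plug->H
Char 2 ('A'): step: R->6, L=7; A->plug->F->R->C->L->E->refl->H->L'->B->R'->G->plug->G
Char 3 ('G'): step: R->7, L=7; G->plug->G->R->G->L->B->refl->G->L'->D->R'->B->plug->B
Char 4 ('F'): step: R->0, L->0 (L advanced); F->plug->A->R->C->L->F->refl->A->L'->F->R'->F->plug->A
Char 5 ('A'): step: R->1, L=0; A->plug->F->R->F->L->A->refl->F->L'->C->R'->G->plug->G
Char 6 ('F'): step: R->2, L=0; F->plug->A->R->C->L->F->refl->A->L'->F->R'->C->plug->C
Char 7 ('A'): step: R->3, L=0; A->plug->F->R->H->L->C->refl->D->L'->B->R'->H->plug->E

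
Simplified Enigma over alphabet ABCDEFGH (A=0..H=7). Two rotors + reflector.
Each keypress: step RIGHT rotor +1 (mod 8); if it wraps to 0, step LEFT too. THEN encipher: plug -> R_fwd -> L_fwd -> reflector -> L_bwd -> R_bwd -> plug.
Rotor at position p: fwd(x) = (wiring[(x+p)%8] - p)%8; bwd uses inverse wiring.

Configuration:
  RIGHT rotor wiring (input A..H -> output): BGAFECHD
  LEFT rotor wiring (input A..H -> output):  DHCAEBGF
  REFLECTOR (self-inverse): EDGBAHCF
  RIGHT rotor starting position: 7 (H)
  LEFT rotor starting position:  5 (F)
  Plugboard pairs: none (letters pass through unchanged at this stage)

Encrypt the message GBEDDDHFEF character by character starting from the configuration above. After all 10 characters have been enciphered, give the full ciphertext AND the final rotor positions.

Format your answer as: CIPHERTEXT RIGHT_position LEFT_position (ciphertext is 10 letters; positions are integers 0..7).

Answer: HDAECGDEHH 1 7

Derivation:
Char 1 ('G'): step: R->0, L->6 (L advanced); G->plug->G->R->H->L->D->refl->B->L'->D->R'->H->plug->H
Char 2 ('B'): step: R->1, L=6; B->plug->B->R->H->L->D->refl->B->L'->D->R'->D->plug->D
Char 3 ('E'): step: R->2, L=6; E->plug->E->R->F->L->C->refl->G->L'->G->R'->A->plug->A
Char 4 ('D'): step: R->3, L=6; D->plug->D->R->E->L->E->refl->A->L'->A->R'->E->plug->E
Char 5 ('D'): step: R->4, L=6; D->plug->D->R->H->L->D->refl->B->L'->D->R'->C->plug->C
Char 6 ('D'): step: R->5, L=6; D->plug->D->R->E->L->E->refl->A->L'->A->R'->G->plug->G
Char 7 ('H'): step: R->6, L=6; H->plug->H->R->E->L->E->refl->A->L'->A->R'->D->plug->D
Char 8 ('F'): step: R->7, L=6; F->plug->F->R->F->L->C->refl->G->L'->G->R'->E->plug->E
Char 9 ('E'): step: R->0, L->7 (L advanced); E->plug->E->R->E->L->B->refl->D->L'->D->R'->H->plug->H
Char 10 ('F'): step: R->1, L=7; F->plug->F->R->G->L->C->refl->G->L'->A->R'->H->plug->H
Final: ciphertext=HDAECGDEHH, RIGHT=1, LEFT=7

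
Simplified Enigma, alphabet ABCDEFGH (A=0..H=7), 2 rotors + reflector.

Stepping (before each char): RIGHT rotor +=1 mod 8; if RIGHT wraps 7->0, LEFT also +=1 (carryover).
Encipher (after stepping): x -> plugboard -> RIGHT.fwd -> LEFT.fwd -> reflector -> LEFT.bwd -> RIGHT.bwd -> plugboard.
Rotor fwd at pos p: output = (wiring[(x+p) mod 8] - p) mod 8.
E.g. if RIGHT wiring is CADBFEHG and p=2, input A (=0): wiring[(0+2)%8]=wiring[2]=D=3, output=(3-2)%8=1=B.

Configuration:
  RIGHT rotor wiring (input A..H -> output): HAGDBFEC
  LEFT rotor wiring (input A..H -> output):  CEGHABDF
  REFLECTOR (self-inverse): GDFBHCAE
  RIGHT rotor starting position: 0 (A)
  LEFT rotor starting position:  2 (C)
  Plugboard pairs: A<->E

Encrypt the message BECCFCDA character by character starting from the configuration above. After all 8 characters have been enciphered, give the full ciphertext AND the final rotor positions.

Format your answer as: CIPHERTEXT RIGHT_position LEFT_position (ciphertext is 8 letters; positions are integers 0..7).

Answer: AGBABHCG 0 3

Derivation:
Char 1 ('B'): step: R->1, L=2; B->plug->B->R->F->L->D->refl->B->L'->E->R'->E->plug->A
Char 2 ('E'): step: R->2, L=2; E->plug->A->R->E->L->B->refl->D->L'->F->R'->G->plug->G
Char 3 ('C'): step: R->3, L=2; C->plug->C->R->C->L->G->refl->A->L'->G->R'->B->plug->B
Char 4 ('C'): step: R->4, L=2; C->plug->C->R->A->L->E->refl->H->L'->D->R'->E->plug->A
Char 5 ('F'): step: R->5, L=2; F->plug->F->R->B->L->F->refl->C->L'->H->R'->B->plug->B
Char 6 ('C'): step: R->6, L=2; C->plug->C->R->B->L->F->refl->C->L'->H->R'->H->plug->H
Char 7 ('D'): step: R->7, L=2; D->plug->D->R->H->L->C->refl->F->L'->B->R'->C->plug->C
Char 8 ('A'): step: R->0, L->3 (L advanced); A->plug->E->R->B->L->F->refl->C->L'->E->R'->G->plug->G
Final: ciphertext=AGBABHCG, RIGHT=0, LEFT=3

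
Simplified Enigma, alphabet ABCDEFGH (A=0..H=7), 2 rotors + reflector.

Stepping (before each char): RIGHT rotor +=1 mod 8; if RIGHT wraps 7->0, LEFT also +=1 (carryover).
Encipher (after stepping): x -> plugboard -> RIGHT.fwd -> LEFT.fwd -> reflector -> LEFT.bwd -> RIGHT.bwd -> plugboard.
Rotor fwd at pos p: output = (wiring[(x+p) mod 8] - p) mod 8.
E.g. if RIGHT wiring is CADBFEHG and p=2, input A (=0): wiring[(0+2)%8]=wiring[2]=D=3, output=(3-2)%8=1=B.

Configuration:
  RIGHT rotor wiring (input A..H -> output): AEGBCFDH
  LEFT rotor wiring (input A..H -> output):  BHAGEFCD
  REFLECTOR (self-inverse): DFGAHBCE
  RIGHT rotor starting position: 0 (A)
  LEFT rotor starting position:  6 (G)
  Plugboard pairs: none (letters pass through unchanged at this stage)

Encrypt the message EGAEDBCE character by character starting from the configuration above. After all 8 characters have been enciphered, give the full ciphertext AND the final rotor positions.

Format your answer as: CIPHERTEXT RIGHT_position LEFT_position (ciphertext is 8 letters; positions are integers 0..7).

Char 1 ('E'): step: R->1, L=6; E->plug->E->R->E->L->C->refl->G->L'->G->R'->G->plug->G
Char 2 ('G'): step: R->2, L=6; G->plug->G->R->G->L->G->refl->C->L'->E->R'->A->plug->A
Char 3 ('A'): step: R->3, L=6; A->plug->A->R->G->L->G->refl->C->L'->E->R'->E->plug->E
Char 4 ('E'): step: R->4, L=6; E->plug->E->R->E->L->C->refl->G->L'->G->R'->A->plug->A
Char 5 ('D'): step: R->5, L=6; D->plug->D->R->D->L->B->refl->F->L'->B->R'->F->plug->F
Char 6 ('B'): step: R->6, L=6; B->plug->B->R->B->L->F->refl->B->L'->D->R'->F->plug->F
Char 7 ('C'): step: R->7, L=6; C->plug->C->R->F->L->A->refl->D->L'->C->R'->E->plug->E
Char 8 ('E'): step: R->0, L->7 (L advanced); E->plug->E->R->C->L->A->refl->D->L'->H->R'->H->plug->H
Final: ciphertext=GAEAFFEH, RIGHT=0, LEFT=7

Answer: GAEAFFEH 0 7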